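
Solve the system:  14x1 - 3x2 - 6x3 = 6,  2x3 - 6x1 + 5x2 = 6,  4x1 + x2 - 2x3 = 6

infinitely many solutions

Row-reduce:
R1 ← R1 / (14).
R2 ← R2 + 6·R1.
R3 ← R3 − 4·R1.
R2 ← R2 / (26/7).
R1 ← R1 + 3/14·R2.
R3 ← R3 − 13/7·R2.
Rank is 2 with 3 unknowns, leaving x3 free.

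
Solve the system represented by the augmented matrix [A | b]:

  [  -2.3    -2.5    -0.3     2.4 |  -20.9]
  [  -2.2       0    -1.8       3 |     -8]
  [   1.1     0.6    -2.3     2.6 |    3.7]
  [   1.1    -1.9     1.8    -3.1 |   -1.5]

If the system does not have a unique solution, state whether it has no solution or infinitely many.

Row-reduce the augmented matrix:
R1 ← R1 / (-23/10).
R2 ← R2 + 11/5·R1.
R3 ← R3 − 11/10·R1.
R4 ← R4 − 11/10·R1.
R2 ← R2 / (55/23).
R1 ← R1 − 25/23·R2.
R3 ← R3 + 137/230·R2.
R4 ← R4 + 356/115·R2.
R3 ← R3 / (-3878/1375).
R1 ← R1 − 9/11·R3.
R2 ← R2 + 174/275·R3.
R4 ← R4 + 831/2750·R3.
R4 ← R4 / (-409/280).
R1 ← R1 + 1749/7756·R4.
R2 ← R2 + 2271/3878·R4.
R3 ← R3 + 10789/7756·R4.
Reading off the reduced rows gives x_1 = 2, x_2 = 4, x_3 = -3, x_4 = -3.

x_1 = 2, x_2 = 4, x_3 = -3, x_4 = -3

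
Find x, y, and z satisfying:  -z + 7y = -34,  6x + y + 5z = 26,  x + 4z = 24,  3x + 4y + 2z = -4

x = 0, y = -4, z = 6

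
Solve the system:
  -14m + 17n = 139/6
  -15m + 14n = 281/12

Row-reduce the augmented matrix:
R1 ← R1 / (-14).
R2 ← R2 + 15·R1.
R2 ← R2 / (-59/14).
R1 ← R1 + 17/14·R2.
Reading off the reduced rows gives m = -5/4, n = 1/3.

m = -5/4, n = 1/3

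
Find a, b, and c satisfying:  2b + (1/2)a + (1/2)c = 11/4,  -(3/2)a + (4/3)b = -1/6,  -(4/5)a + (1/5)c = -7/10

a = 1, b = 1, c = 1/2

Row-reduce the augmented matrix:
R1 ← R1 / (1/2).
R2 ← R2 + 3/2·R1.
R3 ← R3 + 4/5·R1.
R2 ← R2 / (22/3).
R1 ← R1 − 4·R2.
R3 ← R3 − 16/5·R2.
R3 ← R3 / (19/55).
R1 ← R1 − 2/11·R3.
R2 ← R2 − 9/44·R3.
Reading off the reduced rows gives a = 1, b = 1, c = 1/2.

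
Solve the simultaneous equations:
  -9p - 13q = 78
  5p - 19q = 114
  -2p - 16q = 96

Row-reduce the augmented matrix:
R1 ← R1 / (-9).
R2 ← R2 − 5·R1.
R3 ← R3 + 2·R1.
R2 ← R2 / (-236/9).
R1 ← R1 − 13/9·R2.
R3 ← R3 + 118/9·R2.
R3 reduces to 0 = 0, so the extra equation is consistent.
Reading off the reduced rows gives p = 0, q = -6.

p = 0, q = -6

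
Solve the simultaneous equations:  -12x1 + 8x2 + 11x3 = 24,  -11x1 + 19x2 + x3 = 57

Row-reduce:
R1 ← R1 / (-12).
R2 ← R2 + 11·R1.
R2 ← R2 / (35/3).
R1 ← R1 + 2/3·R2.
Rank is 2 with 3 unknowns, leaving x3 free.

infinitely many solutions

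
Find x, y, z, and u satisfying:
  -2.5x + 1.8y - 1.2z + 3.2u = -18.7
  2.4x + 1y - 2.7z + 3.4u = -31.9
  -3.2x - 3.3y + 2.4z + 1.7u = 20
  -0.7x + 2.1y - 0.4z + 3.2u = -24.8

Row-reduce the augmented matrix:
R1 ← R1 / (-5/2).
R2 ← R2 − 12/5·R1.
R3 ← R3 + 16/5·R1.
R4 ← R4 + 7/10·R1.
R2 ← R2 / (341/125).
R1 ← R1 + 18/25·R2.
R3 ← R3 + 1401/250·R2.
R4 ← R4 − 399/250·R2.
R3 ← R3 / (-27123/6820).
R1 ← R1 + 183/341·R3.
R2 ← R2 + 963/682·R3.
R4 ← R4 − 14933/6820·R3.
R4 ← R4 / (1225493/271230).
R1 ← R1 + 9426/9041·R4.
R2 ← R2 + 13537/9041·R4.
R3 ← R3 + 74332/27123·R4.
Reading off the reduced rows gives x = -3, y = -5, z = 1, u = -5.

x = -3, y = -5, z = 1, u = -5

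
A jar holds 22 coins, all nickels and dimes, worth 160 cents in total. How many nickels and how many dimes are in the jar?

nickels: 12, dimes: 10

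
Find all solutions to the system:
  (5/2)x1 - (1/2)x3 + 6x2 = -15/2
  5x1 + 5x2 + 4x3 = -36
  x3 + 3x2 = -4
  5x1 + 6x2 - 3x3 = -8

no solution

Row-reduce:
R1 ← R1 / (5/2).
R2 ← R2 − 5·R1.
R4 ← R4 − 5·R1.
R2 ← R2 / (-7).
R1 ← R1 − 12/5·R2.
R3 ← R3 − 3·R2.
R4 ← R4 + 6·R2.
R3 ← R3 / (22/7).
R1 ← R1 − 53/35·R3.
R2 ← R2 + 5/7·R3.
R4 ← R4 + 44/7·R3.
Row 4 reduces to 0 = -1, a contradiction. The system is inconsistent.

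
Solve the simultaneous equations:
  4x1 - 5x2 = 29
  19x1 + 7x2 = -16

Row-reduce the augmented matrix:
R1 ← R1 / (4).
R2 ← R2 − 19·R1.
R2 ← R2 / (123/4).
R1 ← R1 + 5/4·R2.
Reading off the reduced rows gives x1 = 1, x2 = -5.

x1 = 1, x2 = -5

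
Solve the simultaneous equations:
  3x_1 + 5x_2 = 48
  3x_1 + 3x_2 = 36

x_1 = 6, x_2 = 6

Row-reduce the augmented matrix:
R1 ← R1 / (3).
R2 ← R2 − 3·R1.
R2 ← R2 / (-2).
R1 ← R1 − 5/3·R2.
Reading off the reduced rows gives x_1 = 6, x_2 = 6.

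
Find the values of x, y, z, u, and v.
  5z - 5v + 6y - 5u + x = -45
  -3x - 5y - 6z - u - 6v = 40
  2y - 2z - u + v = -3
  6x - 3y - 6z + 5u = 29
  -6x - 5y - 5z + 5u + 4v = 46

x = -1, y = -4, z = -3, u = 1, v = 0

Row-reduce the augmented matrix:
R2 ← R2 + 3·R1.
R4 ← R4 − 6·R1.
R5 ← R5 + 6·R1.
R2 ← R2 / (13).
R1 ← R1 − 6·R2.
R3 ← R3 − 2·R2.
R4 ← R4 + 39·R2.
R5 ← R5 − 31·R2.
R3 ← R3 / (-44/13).
R1 ← R1 − 11/13·R3.
R2 ← R2 − 9/13·R3.
R4 ← R4 + 9·R3.
R5 ← R5 − 46/13·R3.
R4 ← R4 / (-743/44).
R1 ← R1 − 11/4·R4.
R2 ← R2 + 41/44·R4.
R3 ← R3 + 19/44·R4.
R5 ← R5 − 323/22·R4.
R5 ← R5 / (-7410/743).
R1 ← R1 + 1082/743·R5.
R2 ← R2 − 1257/743·R5.
R3 ← R3 + 88/743·R5.
R4 ← R4 − 1947/743·R5.
Reading off the reduced rows gives x = -1, y = -4, z = -3, u = 1, v = 0.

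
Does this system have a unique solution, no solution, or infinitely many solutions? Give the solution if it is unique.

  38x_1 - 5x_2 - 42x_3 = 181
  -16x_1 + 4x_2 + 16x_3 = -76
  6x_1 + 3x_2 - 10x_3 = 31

no solution

Row-reduce:
R1 ← R1 / (38).
R2 ← R2 + 16·R1.
R3 ← R3 − 6·R1.
R2 ← R2 / (36/19).
R1 ← R1 + 5/38·R2.
R3 ← R3 − 72/19·R2.
Row 3 reduces to 0 = 2, a contradiction. The system is inconsistent.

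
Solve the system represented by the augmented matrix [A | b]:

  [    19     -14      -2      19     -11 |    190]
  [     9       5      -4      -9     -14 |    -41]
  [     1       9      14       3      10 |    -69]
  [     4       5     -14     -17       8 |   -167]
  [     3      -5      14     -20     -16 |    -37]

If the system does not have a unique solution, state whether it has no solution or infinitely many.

x_1 = -2, x_2 = -5, x_3 = 0, x_4 = 6, x_5 = -4

Row-reduce the augmented matrix:
R1 ← R1 / (19).
R2 ← R2 − 9·R1.
R3 ← R3 − 1·R1.
R4 ← R4 − 4·R1.
R5 ← R5 − 3·R1.
R2 ← R2 / (221/19).
R1 ← R1 + 14/19·R2.
R3 ← R3 − 185/19·R2.
R4 ← R4 − 151/19·R2.
R5 ← R5 + 53/19·R2.
R3 ← R3 / (3682/221).
R1 ← R1 + 66/221·R3.
R2 ← R2 + 58/221·R3.
R4 ← R4 + 2540/221·R3.
R5 ← R5 − 3002/221·R3.
R4 ← R4 / (5657/1841).
R1 ← R1 − 305/1841·R4.
R2 ← R2 + 2354/1841·R4.
R3 ← R3 − 1886/1841·R4.
R5 ← R5 + 75909/1841·R4.
R5 ← R5 / (2002849/5657).
R1 ← R1 + 13358/5657·R5.
R2 ← R2 − 64871/5657·R5.
R3 ← R3 + 48028/5657·R5.
R4 ← R4 − 52827/5657·R5.
Reading off the reduced rows gives x_1 = -2, x_2 = -5, x_3 = 0, x_4 = 6, x_5 = -4.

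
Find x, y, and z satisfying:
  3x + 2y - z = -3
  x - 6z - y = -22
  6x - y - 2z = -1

x = 1, y = -1, z = 4

Row-reduce the augmented matrix:
R1 ← R1 / (3).
R2 ← R2 − 1·R1.
R3 ← R3 − 6·R1.
R2 ← R2 / (-5/3).
R1 ← R1 − 2/3·R2.
R3 ← R3 + 5·R2.
R3 ← R3 / (17).
R1 ← R1 + 13/5·R3.
R2 ← R2 − 17/5·R3.
Reading off the reduced rows gives x = 1, y = -1, z = 4.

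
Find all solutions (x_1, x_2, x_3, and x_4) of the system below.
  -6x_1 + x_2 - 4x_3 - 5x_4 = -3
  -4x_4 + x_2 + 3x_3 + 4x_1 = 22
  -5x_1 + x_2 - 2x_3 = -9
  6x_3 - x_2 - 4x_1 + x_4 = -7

x_1 = 2, x_2 = 3, x_3 = 1, x_4 = -2

Row-reduce the augmented matrix:
R1 ← R1 / (-6).
R2 ← R2 − 4·R1.
R3 ← R3 + 5·R1.
R4 ← R4 + 4·R1.
R2 ← R2 / (5/3).
R1 ← R1 + 1/6·R2.
R3 ← R3 − 1/6·R2.
R4 ← R4 + 5/3·R2.
R3 ← R3 / (13/10).
R1 ← R1 − 7/10·R3.
R2 ← R2 − 1/5·R3.
R4 ← R4 − 9·R3.
R4 ← R4 / (-480/13).
R1 ← R1 + 33/13·R4.
R2 ← R2 + 67/13·R4.
R3 ← R3 − 49/13·R4.
Reading off the reduced rows gives x_1 = 2, x_2 = 3, x_3 = 1, x_4 = -2.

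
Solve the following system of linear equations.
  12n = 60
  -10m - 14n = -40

Row-reduce the augmented matrix:
Swap R1 and R2.
R1 ← R1 / (-10).
R2 ← R2 / (12).
R1 ← R1 − 7/5·R2.
Reading off the reduced rows gives m = -3, n = 5.

m = -3, n = 5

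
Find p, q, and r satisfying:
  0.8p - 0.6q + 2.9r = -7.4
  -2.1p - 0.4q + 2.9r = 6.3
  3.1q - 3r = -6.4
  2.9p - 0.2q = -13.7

Row-reduce the augmented matrix:
R1 ← R1 / (4/5).
R2 ← R2 + 21/10·R1.
R4 ← R4 − 29/10·R1.
R2 ← R2 / (-79/40).
R1 ← R1 + 3/4·R2.
R3 ← R3 − 31/10·R2.
R4 ← R4 − 79/40·R2.
R3 ← R3 / (21331/1580).
R1 ← R1 + 29/79·R3.
R2 ← R2 + 841/158·R3.
R4 reduces to 0 = 0, so the extra equation is consistent.
Reading off the reduced rows gives p = -5, q = -4, r = -2.

p = -5, q = -4, r = -2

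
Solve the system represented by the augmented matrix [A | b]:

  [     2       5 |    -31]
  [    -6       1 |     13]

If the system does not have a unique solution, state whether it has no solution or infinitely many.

From equation 2: x_2 = 13 + 6·x_1.
Substitute into equation 1 and solve: x_1 = -3.
Then x_2 = -5.

x_1 = -3, x_2 = -5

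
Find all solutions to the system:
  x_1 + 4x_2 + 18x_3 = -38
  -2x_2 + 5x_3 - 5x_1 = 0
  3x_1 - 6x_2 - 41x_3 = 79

no solution

Row-reduce:
R2 ← R2 + 5·R1.
R3 ← R3 − 3·R1.
R2 ← R2 / (18).
R1 ← R1 − 4·R2.
R3 ← R3 + 18·R2.
Row 3 reduces to 0 = 3, a contradiction. The system is inconsistent.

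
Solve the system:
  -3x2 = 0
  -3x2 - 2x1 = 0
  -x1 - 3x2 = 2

Row-reduce:
Swap R1 and R2.
R1 ← R1 / (-2).
R3 ← R3 + 1·R1.
R2 ← R2 / (-3).
R1 ← R1 − 3/2·R2.
R3 ← R3 + 3/2·R2.
Row 3 reduces to 0 = 2, a contradiction. The system is inconsistent.

no solution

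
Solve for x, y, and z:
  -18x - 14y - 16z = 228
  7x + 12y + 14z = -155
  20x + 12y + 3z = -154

Row-reduce the augmented matrix:
R1 ← R1 / (-18).
R2 ← R2 − 7·R1.
R3 ← R3 − 20·R1.
R2 ← R2 / (59/9).
R1 ← R1 − 7/9·R2.
R3 ← R3 + 32/9·R2.
R3 ← R3 / (-623/59).
R1 ← R1 + 2/59·R3.
R2 ← R2 − 70/59·R3.
Reading off the reduced rows gives x = -5, y = -3, z = -6.

x = -5, y = -3, z = -6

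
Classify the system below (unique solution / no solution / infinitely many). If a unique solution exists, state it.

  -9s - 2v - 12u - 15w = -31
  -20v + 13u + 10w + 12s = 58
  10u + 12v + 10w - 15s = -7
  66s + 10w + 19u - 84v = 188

Row-reduce:
R1 ← R1 / (-12).
R2 ← R2 − 13·R1.
R3 ← R3 − 10·R1.
R4 ← R4 − 19·R1.
R2 ← R2 / (-133/6).
R1 ← R1 − 1/6·R2.
R3 ← R3 − 31/3·R2.
R4 ← R4 + 523/6·R2.
R3 ← R3 / (-720/133).
R1 ← R1 − 160/133·R3.
R2 ← R2 − 75/266·R3.
R4 ← R4 − 1440/133·R3.
Rank is 3 with 4 unknowns, leaving s free.

infinitely many solutions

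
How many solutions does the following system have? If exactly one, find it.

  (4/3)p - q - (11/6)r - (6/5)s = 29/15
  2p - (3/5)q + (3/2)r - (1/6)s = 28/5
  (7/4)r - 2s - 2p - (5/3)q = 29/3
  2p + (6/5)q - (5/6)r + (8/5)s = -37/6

p = 3/4, q = -1, r = 2, s = -3

Row-reduce the augmented matrix:
R1 ← R1 / (4/3).
R2 ← R2 − 2·R1.
R3 ← R3 + 2·R1.
R4 ← R4 − 2·R1.
R2 ← R2 / (9/10).
R1 ← R1 + 3/4·R2.
R3 ← R3 + 19/6·R2.
R4 ← R4 − 27/10·R2.
R3 ← R3 / (1507/108).
R1 ← R1 − 13/6·R3.
R2 ← R2 − 85/18·R3.
R4 ← R4 + 65/6·R3.
R4 ← R4 / (313/27126).
R1 ← R1 − 14359/90420·R4.
R2 ← R2 − 1742/1507·R4.
R3 ← R3 − 3154/22605·R4.
Reading off the reduced rows gives p = 3/4, q = -1, r = 2, s = -3.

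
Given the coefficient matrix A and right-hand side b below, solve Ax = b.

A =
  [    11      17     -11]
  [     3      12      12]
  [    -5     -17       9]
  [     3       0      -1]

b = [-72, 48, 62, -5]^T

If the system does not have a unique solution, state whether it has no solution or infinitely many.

x_1 = 0, x_2 = -1, x_3 = 5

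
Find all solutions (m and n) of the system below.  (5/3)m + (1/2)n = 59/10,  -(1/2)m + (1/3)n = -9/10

m = 3, n = 9/5

Row-reduce the augmented matrix:
R1 ← R1 / (5/3).
R2 ← R2 + 1/2·R1.
R2 ← R2 / (29/60).
R1 ← R1 − 3/10·R2.
Reading off the reduced rows gives m = 3, n = 9/5.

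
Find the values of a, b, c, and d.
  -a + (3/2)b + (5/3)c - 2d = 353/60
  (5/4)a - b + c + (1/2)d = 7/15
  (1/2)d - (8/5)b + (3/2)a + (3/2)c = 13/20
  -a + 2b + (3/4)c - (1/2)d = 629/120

Row-reduce the augmented matrix:
R1 ← R1 / (-1).
R2 ← R2 − 5/4·R1.
R3 ← R3 − 3/2·R1.
R4 ← R4 + 1·R1.
R2 ← R2 / (7/8).
R1 ← R1 + 3/2·R2.
R3 ← R3 − 13/20·R2.
R4 ← R4 − 1/2·R2.
R3 ← R3 / (359/210).
R1 ← R1 − 76/21·R3.
R2 ← R2 − 74/21·R3.
R4 ← R4 + 75/28·R3.
R4 ← R4 / (1513/1436).
R1 ← R1 − 258/359·R4.
R2 ← R2 + 70/359·R4.
R3 ← R3 + 213/359·R4.
Reading off the reduced rows gives a = -2/3, b = 3/2, c = 5/2, d = 3/5.

a = -2/3, b = 3/2, c = 5/2, d = 3/5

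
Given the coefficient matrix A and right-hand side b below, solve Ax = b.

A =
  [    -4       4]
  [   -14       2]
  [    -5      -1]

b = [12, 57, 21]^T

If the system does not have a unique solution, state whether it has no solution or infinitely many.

no solution

Row-reduce:
R1 ← R1 / (-4).
R2 ← R2 + 14·R1.
R3 ← R3 + 5·R1.
R2 ← R2 / (-12).
R1 ← R1 + 1·R2.
R3 ← R3 + 6·R2.
Row 3 reduces to 0 = -3/2, a contradiction. The system is inconsistent.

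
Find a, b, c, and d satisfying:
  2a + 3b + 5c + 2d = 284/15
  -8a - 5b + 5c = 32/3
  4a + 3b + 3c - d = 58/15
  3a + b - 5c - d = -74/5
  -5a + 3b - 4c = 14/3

a = -4/3, b = 2, c = 2, d = 14/5

Row-reduce the augmented matrix:
R1 ← R1 / (2).
R2 ← R2 + 8·R1.
R3 ← R3 − 4·R1.
R4 ← R4 − 3·R1.
R5 ← R5 + 5·R1.
R2 ← R2 / (7).
R1 ← R1 − 3/2·R2.
R3 ← R3 + 3·R2.
R4 ← R4 + 7/2·R2.
R5 ← R5 − 21/2·R2.
R3 ← R3 / (26/7).
R1 ← R1 + 20/7·R3.
R2 ← R2 − 25/7·R3.
R5 ← R5 + 29·R3.
Swap R4 and R5.
R4 ← R4 / (-501/26).
R1 ← R1 + 25/13·R4.
R2 ← R2 − 69/26·R4.
R3 ← R3 + 11/26·R4.
R5 reduces to 0 = 0, so the extra equation is consistent.
Reading off the reduced rows gives a = -4/3, b = 2, c = 2, d = 14/5.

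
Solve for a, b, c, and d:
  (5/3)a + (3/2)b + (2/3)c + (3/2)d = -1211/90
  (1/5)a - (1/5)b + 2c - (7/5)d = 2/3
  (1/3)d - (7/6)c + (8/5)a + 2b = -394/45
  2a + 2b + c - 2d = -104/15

a = -7/3, b = -3, c = -8/5, d = -8/3

Row-reduce the augmented matrix:
R1 ← R1 / (5/3).
R2 ← R2 − 1/5·R1.
R3 ← R3 − 8/5·R1.
R4 ← R4 − 2·R1.
R2 ← R2 / (-19/50).
R1 ← R1 − 9/10·R2.
R3 ← R3 − 14/25·R2.
R4 ← R4 − 1/5·R2.
R3 ← R3 / (583/570).
R1 ← R1 − 94/19·R3.
R2 ← R2 + 96/19·R3.
R4 ← R4 − 23/19·R3.
R4 ← R4 / (-30/53).
R1 ← R1 − 730/53·R4.
R2 ← R2 + 679/53·R4.
R3 ← R3 + 178/53·R4.
Reading off the reduced rows gives a = -7/3, b = -3, c = -8/5, d = -8/3.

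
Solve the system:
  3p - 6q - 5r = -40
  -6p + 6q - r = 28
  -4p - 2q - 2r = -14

Row-reduce the augmented matrix:
R1 ← R1 / (3).
R2 ← R2 + 6·R1.
R3 ← R3 + 4·R1.
R2 ← R2 / (-6).
R1 ← R1 + 2·R2.
R3 ← R3 + 10·R2.
R3 ← R3 / (29/3).
R1 ← R1 − 2·R3.
R2 ← R2 − 11/6·R3.
Reading off the reduced rows gives p = 0, q = 5, r = 2.

p = 0, q = 5, r = 2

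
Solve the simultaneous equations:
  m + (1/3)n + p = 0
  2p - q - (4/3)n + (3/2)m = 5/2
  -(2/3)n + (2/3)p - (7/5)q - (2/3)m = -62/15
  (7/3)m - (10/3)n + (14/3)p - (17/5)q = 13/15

infinitely many solutions

Row-reduce:
R2 ← R2 − 3/2·R1.
R3 ← R3 + 2/3·R1.
R4 ← R4 − 7/3·R1.
R2 ← R2 / (-11/6).
R1 ← R1 − 1/3·R2.
R3 ← R3 + 4/9·R2.
R4 ← R4 + 37/9·R2.
R3 ← R3 / (40/33).
R1 ← R1 − 12/11·R3.
R2 ← R2 + 3/11·R3.
R4 ← R4 − 40/33·R3.
Rank is 3 with 4 unknowns, leaving q free.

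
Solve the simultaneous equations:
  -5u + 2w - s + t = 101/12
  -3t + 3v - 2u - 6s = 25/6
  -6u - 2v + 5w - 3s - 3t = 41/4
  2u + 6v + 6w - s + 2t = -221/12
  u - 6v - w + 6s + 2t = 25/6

u = -4/3, v = -5/2, w = -1, s = -9/4, t = 3/2

Row-reduce the augmented matrix:
R1 ← R1 / (-5).
R2 ← R2 + 2·R1.
R3 ← R3 + 6·R1.
R4 ← R4 − 2·R1.
R5 ← R5 − 1·R1.
R2 ← R2 / (3).
R3 ← R3 + 2·R2.
R4 ← R4 − 6·R2.
R5 ← R5 + 6·R2.
R3 ← R3 / (31/15).
R1 ← R1 + 2/5·R3.
R2 ← R2 + 4/15·R3.
R4 ← R4 − 42/5·R3.
R5 ← R5 + 11/5·R3.
R4 ← R4 / (1001/31).
R1 ← R1 + 27/31·R4.
R2 ← R2 + 80/31·R4.
R3 ← R3 + 83/31·R4.
R5 ← R5 + 350/31·R4.
R5 ← R5 / (12/13).
R1 ← R1 + 45/91·R5.
R2 ← R2 − 79/91·R5.
R3 ← R3 + 17/91·R5.
R4 ← R4 − 100/91·R5.
Reading off the reduced rows gives u = -4/3, v = -5/2, w = -1, s = -9/4, t = 3/2.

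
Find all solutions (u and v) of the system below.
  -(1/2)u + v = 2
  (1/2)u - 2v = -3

u = -2, v = 1

Row-reduce the augmented matrix:
R1 ← R1 / (-1/2).
R2 ← R2 − 1/2·R1.
R2 ← R2 / (-1).
R1 ← R1 + 2·R2.
Reading off the reduced rows gives u = -2, v = 1.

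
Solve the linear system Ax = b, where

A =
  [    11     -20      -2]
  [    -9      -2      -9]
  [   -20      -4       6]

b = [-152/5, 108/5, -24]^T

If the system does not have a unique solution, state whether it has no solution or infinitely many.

Row-reduce the augmented matrix:
R1 ← R1 / (11).
R2 ← R2 + 9·R1.
R3 ← R3 + 20·R1.
R2 ← R2 / (-202/11).
R1 ← R1 + 20/11·R2.
R3 ← R3 + 444/11·R2.
R3 ← R3 / (2600/101).
R1 ← R1 − 88/101·R3.
R2 ← R2 − 117/202·R3.
Reading off the reduced rows gives x_1 = 0, x_2 = 9/5, x_3 = -14/5.

x_1 = 0, x_2 = 9/5, x_3 = -14/5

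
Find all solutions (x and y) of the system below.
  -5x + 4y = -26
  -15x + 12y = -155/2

no solution

Row-reduce:
R1 ← R1 / (-5).
R2 ← R2 + 15·R1.
Row 2 reduces to 0 = 1/2, a contradiction. The system is inconsistent.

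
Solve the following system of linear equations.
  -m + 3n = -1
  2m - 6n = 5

no solution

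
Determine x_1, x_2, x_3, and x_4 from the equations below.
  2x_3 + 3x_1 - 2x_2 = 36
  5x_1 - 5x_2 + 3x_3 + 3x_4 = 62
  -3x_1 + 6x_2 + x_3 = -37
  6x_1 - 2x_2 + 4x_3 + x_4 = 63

x_1 = 6, x_2 = -4, x_3 = 5, x_4 = -1

Row-reduce the augmented matrix:
R1 ← R1 / (3).
R2 ← R2 − 5·R1.
R3 ← R3 + 3·R1.
R4 ← R4 − 6·R1.
R2 ← R2 / (-5/3).
R1 ← R1 + 2/3·R2.
R3 ← R3 − 4·R2.
R4 ← R4 − 2·R2.
R3 ← R3 / (11/5).
R1 ← R1 − 4/5·R3.
R2 ← R2 − 1/5·R3.
R4 ← R4 + 2/5·R3.
R4 ← R4 / (65/11).
R1 ← R1 + 42/11·R4.
R2 ← R2 + 27/11·R4.
R3 ← R3 − 36/11·R4.
Reading off the reduced rows gives x_1 = 6, x_2 = -4, x_3 = 5, x_4 = -1.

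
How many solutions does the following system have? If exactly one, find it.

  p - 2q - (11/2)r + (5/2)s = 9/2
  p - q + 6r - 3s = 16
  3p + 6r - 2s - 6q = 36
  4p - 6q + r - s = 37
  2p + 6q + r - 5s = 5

no solution

Row-reduce:
R2 ← R2 − 1·R1.
R3 ← R3 − 3·R1.
R4 ← R4 − 4·R1.
R5 ← R5 − 2·R1.
R1 ← R1 + 2·R2.
R4 ← R4 − 2·R2.
R5 ← R5 − 10·R2.
R3 ← R3 / (45/2).
R1 ← R1 − 35/2·R3.
R2 ← R2 − 23/2·R3.
R5 ← R5 + 103·R3.
Swap R4 and R5.
R4 ← R4 / (68/45).
R1 ← R1 + 10/9·R4.
R2 ← R2 + 29/45·R4.
R3 ← R3 + 19/45·R4.
Row 5 reduces to 0 = -4, a contradiction. The system is inconsistent.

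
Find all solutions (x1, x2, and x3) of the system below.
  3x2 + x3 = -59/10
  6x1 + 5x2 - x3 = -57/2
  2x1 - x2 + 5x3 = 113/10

Row-reduce the augmented matrix:
Swap R1 and R2.
R1 ← R1 / (6).
R3 ← R3 − 2·R1.
R2 ← R2 / (3).
R1 ← R1 − 5/6·R2.
R3 ← R3 + 8/3·R2.
R3 ← R3 / (56/9).
R1 ← R1 + 4/9·R3.
R2 ← R2 − 1/3·R3.
Reading off the reduced rows gives x1 = -2, x2 = -14/5, x3 = 5/2.

x1 = -2, x2 = -14/5, x3 = 5/2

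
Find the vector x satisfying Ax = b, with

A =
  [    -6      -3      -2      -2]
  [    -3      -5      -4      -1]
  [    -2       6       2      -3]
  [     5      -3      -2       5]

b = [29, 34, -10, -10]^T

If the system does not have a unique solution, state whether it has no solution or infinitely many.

Row-reduce the augmented matrix:
R1 ← R1 / (-6).
R2 ← R2 + 3·R1.
R3 ← R3 + 2·R1.
R4 ← R4 − 5·R1.
R2 ← R2 / (-7/2).
R1 ← R1 − 1/2·R2.
R3 ← R3 − 7·R2.
R4 ← R4 + 11/2·R2.
R3 ← R3 / (-10/3).
R1 ← R1 + 2/21·R3.
R2 ← R2 − 6/7·R3.
R4 ← R4 − 22/21·R3.
R4 ← R4 / (13/5).
R1 ← R1 − 2/5·R4.
R2 ← R2 + 3/5·R4.
R3 ← R3 − 7/10·R4.
Reading off the reduced rows gives x_1 = -1, x_2 = -3, x_3 = -3, x_4 = -4.

x_1 = -1, x_2 = -3, x_3 = -3, x_4 = -4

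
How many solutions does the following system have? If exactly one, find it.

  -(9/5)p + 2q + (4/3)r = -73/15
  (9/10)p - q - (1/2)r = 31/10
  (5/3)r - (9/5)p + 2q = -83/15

no solution

Row-reduce:
R1 ← R1 / (-9/5).
R2 ← R2 − 9/10·R1.
R3 ← R3 + 9/5·R1.
R2 ← R2 / (1/6).
R1 ← R1 + 20/27·R2.
R3 ← R3 − 1/3·R2.
Row 3 reduces to 0 = -2, a contradiction. The system is inconsistent.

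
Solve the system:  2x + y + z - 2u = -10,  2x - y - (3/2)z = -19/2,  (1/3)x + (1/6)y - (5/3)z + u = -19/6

infinitely many solutions

Row-reduce:
R1 ← R1 / (2).
R2 ← R2 − 2·R1.
R3 ← R3 − 1/3·R1.
R2 ← R2 / (-2).
R1 ← R1 − 1/2·R2.
R3 ← R3 / (-11/6).
R1 ← R1 + 1/8·R3.
R2 ← R2 − 5/4·R3.
Rank is 3 with 4 unknowns, leaving u free.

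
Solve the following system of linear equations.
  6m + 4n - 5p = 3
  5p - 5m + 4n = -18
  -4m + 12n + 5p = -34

no solution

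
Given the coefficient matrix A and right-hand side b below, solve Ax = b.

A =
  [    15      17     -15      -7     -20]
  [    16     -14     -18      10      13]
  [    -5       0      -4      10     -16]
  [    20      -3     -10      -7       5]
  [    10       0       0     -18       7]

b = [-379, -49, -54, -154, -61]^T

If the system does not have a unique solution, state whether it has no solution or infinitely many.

x_1 = -6, x_2 = -5, x_3 = 6, x_4 = 2, x_5 = 5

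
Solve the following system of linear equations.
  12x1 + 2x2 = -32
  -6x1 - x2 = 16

infinitely many solutions

Row-reduce:
R1 ← R1 / (12).
R2 ← R2 + 6·R1.
Rank is 1 with 2 unknowns, leaving x2 free.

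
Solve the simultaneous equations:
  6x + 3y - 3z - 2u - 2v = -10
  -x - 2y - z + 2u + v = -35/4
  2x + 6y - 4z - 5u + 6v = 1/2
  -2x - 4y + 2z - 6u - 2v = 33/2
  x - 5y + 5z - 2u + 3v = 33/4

x = -7/4, y = 3/2, z = 3, u = -2, v = -1/2

Row-reduce the augmented matrix:
R1 ← R1 / (6).
R2 ← R2 + 1·R1.
R3 ← R3 − 2·R1.
R4 ← R4 + 2·R1.
R5 ← R5 − 1·R1.
R2 ← R2 / (-3/2).
R1 ← R1 − 1/2·R2.
R3 ← R3 − 5·R2.
R4 ← R4 + 3·R2.
R5 ← R5 + 11/2·R2.
R3 ← R3 / (-8).
R1 ← R1 + 1·R3.
R2 ← R2 − 1·R3.
R4 ← R4 − 4·R3.
R5 ← R5 − 11·R3.
R4 ← R4 / (-169/18).
R1 ← R1 − 5/72·R4.
R2 ← R2 + 23/24·R4.
R3 ← R3 + 11/72·R4.
R5 ← R5 + 439/72·R4.
R5 ← R5 / (2167/169).
R1 ← R1 + 206/169·R5.
R2 ← R2 − 105/169·R5.
R3 ← R3 + 189/169·R5.
R4 ← R4 + 8/169·R5.
Reading off the reduced rows gives x = -7/4, y = 3/2, z = 3, u = -2, v = -1/2.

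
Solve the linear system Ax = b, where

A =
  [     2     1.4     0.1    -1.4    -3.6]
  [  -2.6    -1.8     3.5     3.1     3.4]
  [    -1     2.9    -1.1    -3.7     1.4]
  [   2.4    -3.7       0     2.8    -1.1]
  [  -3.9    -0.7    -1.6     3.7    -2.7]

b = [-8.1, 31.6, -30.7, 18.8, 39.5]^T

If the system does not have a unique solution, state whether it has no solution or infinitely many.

Row-reduce the augmented matrix:
R1 ← R1 / (2).
R2 ← R2 + 13/5·R1.
R3 ← R3 + 1·R1.
R4 ← R4 − 12/5·R1.
R5 ← R5 + 39/10·R1.
R2 ← R2 / (1/50).
R1 ← R1 − 7/10·R2.
R3 ← R3 − 18/5·R2.
R4 ← R4 + 269/50·R2.
R5 ← R5 − 203/100·R2.
R3 ← R3 / (-13089/20).
R1 ← R1 + 127·R3.
R2 ← R2 − 363/2·R3.
R4 ← R4 − 19527/20·R3.
R5 ← R5 + 7397/20·R3.
R4 ← R4 / (-32494/21815).
R1 ← R1 − 1685/26178·R4.
R2 ← R2 + 4876/4363·R4.
R3 ← R3 − 4696/13089·R4.
R5 ← R5 − 979781/261780·R4.
R5 ← R5 / (-331997/70896).
R1 ← R1 + 602531/389928·R5.
R2 ← R2 + 28199/16247·R5.
R3 ← R3 − 6686/48741·R5.
R4 ← R4 + 88507/64988·R5.
Reading off the reduced rows gives x_1 = -4, x_2 = -3, x_3 = 3, x_4 = 5, x_5 = -3.

x_1 = -4, x_2 = -3, x_3 = 3, x_4 = 5, x_5 = -3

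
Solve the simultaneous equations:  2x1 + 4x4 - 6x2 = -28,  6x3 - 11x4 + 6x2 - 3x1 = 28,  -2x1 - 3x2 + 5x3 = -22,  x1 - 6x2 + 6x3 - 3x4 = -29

no solution

Row-reduce:
R1 ← R1 / (2).
R2 ← R2 + 3·R1.
R3 ← R3 + 2·R1.
R4 ← R4 − 1·R1.
R2 ← R2 / (-3).
R1 ← R1 + 3·R2.
R3 ← R3 + 9·R2.
R4 ← R4 + 3·R2.
R3 ← R3 / (-13).
R1 ← R1 + 6·R3.
R2 ← R2 + 2·R3.
Row 4 reduces to 0 = -1, a contradiction. The system is inconsistent.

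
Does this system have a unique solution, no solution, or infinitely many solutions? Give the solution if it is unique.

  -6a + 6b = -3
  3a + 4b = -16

a = -2, b = -5/2

Row-reduce the augmented matrix:
R1 ← R1 / (-6).
R2 ← R2 − 3·R1.
R2 ← R2 / (7).
R1 ← R1 + 1·R2.
Reading off the reduced rows gives a = -2, b = -5/2.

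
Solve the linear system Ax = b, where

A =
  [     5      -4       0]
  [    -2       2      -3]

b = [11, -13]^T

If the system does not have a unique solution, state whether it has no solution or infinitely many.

infinitely many solutions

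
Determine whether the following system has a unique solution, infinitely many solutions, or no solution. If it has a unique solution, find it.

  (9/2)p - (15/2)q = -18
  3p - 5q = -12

infinitely many solutions

Row-reduce:
R1 ← R1 / (9/2).
R2 ← R2 − 3·R1.
Rank is 1 with 2 unknowns, leaving q free.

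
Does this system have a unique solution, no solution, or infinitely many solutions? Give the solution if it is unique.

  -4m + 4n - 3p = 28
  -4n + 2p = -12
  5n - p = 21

Row-reduce the augmented matrix:
R1 ← R1 / (-4).
R2 ← R2 / (-4).
R1 ← R1 + 1·R2.
R3 ← R3 − 5·R2.
R3 ← R3 / (3/2).
R1 ← R1 − 1/4·R3.
R2 ← R2 + 1/2·R3.
Reading off the reduced rows gives m = -5, n = 5, p = 4.

m = -5, n = 5, p = 4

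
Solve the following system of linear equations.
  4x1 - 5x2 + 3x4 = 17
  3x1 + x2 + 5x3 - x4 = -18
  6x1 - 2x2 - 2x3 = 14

infinitely many solutions

Row-reduce:
R1 ← R1 / (4).
R2 ← R2 − 3·R1.
R3 ← R3 − 6·R1.
R2 ← R2 / (19/4).
R1 ← R1 + 5/4·R2.
R3 ← R3 − 11/2·R2.
R3 ← R3 / (-148/19).
R1 ← R1 − 25/19·R3.
R2 ← R2 − 20/19·R3.
Rank is 3 with 4 unknowns, leaving x4 free.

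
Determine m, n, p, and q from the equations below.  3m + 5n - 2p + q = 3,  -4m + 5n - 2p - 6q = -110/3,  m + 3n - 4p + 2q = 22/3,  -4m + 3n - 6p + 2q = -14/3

m = 3, n = -7/3, p = -3/2, q = 8/3

Row-reduce the augmented matrix:
R1 ← R1 / (3).
R2 ← R2 + 4·R1.
R3 ← R3 − 1·R1.
R4 ← R4 + 4·R1.
R2 ← R2 / (35/3).
R1 ← R1 − 5/3·R2.
R3 ← R3 − 4/3·R2.
R4 ← R4 − 29/3·R2.
R3 ← R3 / (-14/5).
R2 ← R2 + 2/5·R3.
R4 ← R4 + 24/5·R3.
R4 ← R4 / (24/7).
R1 ← R1 − 1·R4.
R2 ← R2 + 5/7·R4.
R3 ← R3 + 11/14·R4.
Reading off the reduced rows gives m = 3, n = -7/3, p = -3/2, q = 8/3.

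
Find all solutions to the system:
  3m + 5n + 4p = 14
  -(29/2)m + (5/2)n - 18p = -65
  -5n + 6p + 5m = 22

infinitely many solutions

Row-reduce:
R1 ← R1 / (3).
R2 ← R2 + 29/2·R1.
R3 ← R3 − 5·R1.
R2 ← R2 / (80/3).
R1 ← R1 − 5/3·R2.
R3 ← R3 + 40/3·R2.
Rank is 2 with 3 unknowns, leaving p free.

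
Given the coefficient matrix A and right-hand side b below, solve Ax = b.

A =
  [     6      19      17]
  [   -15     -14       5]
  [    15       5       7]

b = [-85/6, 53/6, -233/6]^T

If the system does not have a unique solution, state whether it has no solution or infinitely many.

x_1 = -7/3, x_2 = 4/3, x_3 = -3/2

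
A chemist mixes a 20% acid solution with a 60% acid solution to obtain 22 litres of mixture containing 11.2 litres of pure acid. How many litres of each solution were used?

Let a = litres of solution A, b = litres of solution B.
  a + b = 22
  (3/5)b + (1/5)a = 56/5
Row-reduce the augmented matrix:
R2 ← R2 − 1/5·R1.
R2 ← R2 / (2/5).
R1 ← R1 − 1·R2.
Reading off the reduced rows gives a = 5, b = 17.

litres of solution A: 5, litres of solution B: 17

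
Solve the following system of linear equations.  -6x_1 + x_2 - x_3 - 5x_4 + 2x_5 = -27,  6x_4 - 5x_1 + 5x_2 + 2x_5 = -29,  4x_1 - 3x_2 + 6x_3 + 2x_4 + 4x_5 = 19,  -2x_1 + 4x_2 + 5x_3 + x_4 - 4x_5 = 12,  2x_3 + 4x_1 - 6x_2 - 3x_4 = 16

Row-reduce the augmented matrix:
R1 ← R1 / (-6).
R2 ← R2 + 5·R1.
R3 ← R3 − 4·R1.
R4 ← R4 + 2·R1.
R5 ← R5 − 4·R1.
R2 ← R2 / (25/6).
R1 ← R1 + 1/6·R2.
R3 ← R3 + 7/3·R2.
R4 ← R4 − 11/3·R2.
R5 ← R5 + 16/3·R2.
R3 ← R3 / (29/5).
R1 ← R1 − 1/5·R3.
R2 ← R2 − 1/5·R3.
R4 ← R4 − 23/5·R3.
R5 ← R5 − 12/5·R3.
R4 ← R4 / (-1412/145).
R1 ← R1 − 158/145·R4.
R2 ← R2 − 332/145·R4.
R3 ← R3 − 109/145·R4.
R5 ← R5 − 707/145·R4.
R5 ← R5 / (-3671/706).
R1 ← R1 + 549/353·R5.
R2 ← R2 + 814/353·R5.
R3 ← R3 − 163/706·R5.
R4 ← R4 − 677/706·R5.
Reading off the reduced rows gives x_1 = 6, x_2 = 3, x_3 = 2, x_4 = -2, x_5 = -1.

x_1 = 6, x_2 = 3, x_3 = 2, x_4 = -2, x_5 = -1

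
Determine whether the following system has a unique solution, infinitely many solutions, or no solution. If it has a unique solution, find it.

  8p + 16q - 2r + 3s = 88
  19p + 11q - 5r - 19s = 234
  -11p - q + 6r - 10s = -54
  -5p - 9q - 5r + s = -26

p = 5, q = 3, r = -6, s = -4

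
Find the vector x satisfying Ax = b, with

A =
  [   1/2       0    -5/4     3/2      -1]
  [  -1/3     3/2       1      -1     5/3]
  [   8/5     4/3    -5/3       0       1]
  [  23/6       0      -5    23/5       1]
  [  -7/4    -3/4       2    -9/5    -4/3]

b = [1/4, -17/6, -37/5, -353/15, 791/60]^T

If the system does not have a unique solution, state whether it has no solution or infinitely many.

Row-reduce:
R1 ← R1 / (1/2).
R2 ← R2 + 1/3·R1.
R3 ← R3 − 8/5·R1.
R4 ← R4 − 23/6·R1.
R5 ← R5 + 7/4·R1.
R2 ← R2 / (3/2).
R3 ← R3 − 4/3·R2.
R5 ← R5 + 3/4·R2.
R3 ← R3 / (59/27).
R1 ← R1 + 5/2·R3.
R2 ← R2 − 1/9·R3.
R4 ← R4 − 55/12·R3.
R5 ← R5 + 55/24·R3.
R4 ← R4 / (1869/590).
R1 ← R1 + 147/59·R4.
R2 ← R2 − 72/295·R4.
R3 ← R3 + 648/295·R4.
R5 ← R5 + 1869/1180·R4.
Rank is 4 with 5 unknowns, leaving x_5 free.

infinitely many solutions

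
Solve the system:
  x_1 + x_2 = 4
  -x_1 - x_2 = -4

infinitely many solutions

Row-reduce:
R2 ← R2 + 1·R1.
Rank is 1 with 2 unknowns, leaving x_2 free.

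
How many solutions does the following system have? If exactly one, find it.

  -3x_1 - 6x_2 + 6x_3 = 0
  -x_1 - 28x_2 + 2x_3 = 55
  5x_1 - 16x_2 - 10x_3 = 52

Row-reduce:
R1 ← R1 / (-3).
R2 ← R2 + 1·R1.
R3 ← R3 − 5·R1.
R2 ← R2 / (-26).
R1 ← R1 − 2·R2.
R3 ← R3 + 26·R2.
Row 3 reduces to 0 = -3, a contradiction. The system is inconsistent.

no solution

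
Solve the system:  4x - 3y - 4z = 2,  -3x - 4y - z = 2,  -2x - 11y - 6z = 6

infinitely many solutions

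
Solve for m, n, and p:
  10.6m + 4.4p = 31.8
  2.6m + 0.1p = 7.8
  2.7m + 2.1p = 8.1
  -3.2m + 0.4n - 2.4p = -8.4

Row-reduce the augmented matrix:
R1 ← R1 / (53/5).
R2 ← R2 − 13/5·R1.
R3 ← R3 − 27/10·R1.
R4 ← R4 + 16/5·R1.
Swap R2 and R4.
R2 ← R2 / (2/5).
R3 ← R3 / (519/530).
R1 ← R1 − 22/53·R3.
R2 ← R2 + 142/53·R3.
R4 ← R4 + 519/530·R3.
R4 reduces to 0 = 0, so the extra equation is consistent.
Reading off the reduced rows gives m = 3, n = 3, p = 0.

m = 3, n = 3, p = 0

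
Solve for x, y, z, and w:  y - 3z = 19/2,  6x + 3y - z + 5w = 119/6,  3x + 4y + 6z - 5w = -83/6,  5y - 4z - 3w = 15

Row-reduce the augmented matrix:
Swap R1 and R2.
R1 ← R1 / (6).
R3 ← R3 − 3·R1.
R1 ← R1 − 1/2·R2.
R3 ← R3 − 5/2·R2.
R4 ← R4 − 5·R2.
R3 ← R3 / (14).
R1 ← R1 − 4/3·R3.
R2 ← R2 + 3·R3.
R4 ← R4 − 11·R3.
R4 ← R4 / (81/28).
R1 ← R1 − 65/42·R4.
R2 ← R2 + 45/28·R4.
R3 ← R3 + 15/28·R4.
Reading off the reduced rows gives x = 1/2, y = 2, z = -5/2, w = 5/3.

x = 1/2, y = 2, z = -5/2, w = 5/3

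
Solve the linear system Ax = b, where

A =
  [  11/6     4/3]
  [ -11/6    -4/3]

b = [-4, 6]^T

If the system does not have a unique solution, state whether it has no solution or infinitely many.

no solution

Row-reduce:
R1 ← R1 / (11/6).
R2 ← R2 + 11/6·R1.
Row 2 reduces to 0 = 2, a contradiction. The system is inconsistent.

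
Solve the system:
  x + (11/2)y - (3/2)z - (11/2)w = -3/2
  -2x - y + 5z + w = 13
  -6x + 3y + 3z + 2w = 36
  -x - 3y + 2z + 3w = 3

no solution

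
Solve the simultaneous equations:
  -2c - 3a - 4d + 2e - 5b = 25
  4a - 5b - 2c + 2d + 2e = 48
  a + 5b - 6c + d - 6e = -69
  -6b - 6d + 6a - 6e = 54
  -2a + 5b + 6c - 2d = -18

a = 5, b = -6, c = 3, d = -2, e = 4

Row-reduce the augmented matrix:
R1 ← R1 / (-3).
R2 ← R2 − 4·R1.
R3 ← R3 − 1·R1.
R4 ← R4 − 6·R1.
R5 ← R5 + 2·R1.
R2 ← R2 / (-35/3).
R1 ← R1 − 5/3·R2.
R3 ← R3 − 10/3·R2.
R4 ← R4 + 16·R2.
R5 ← R5 − 25/3·R2.
R3 ← R3 / (-8).
R2 ← R2 − 2/5·R3.
R4 ← R4 − 12/5·R3.
R5 ← R5 − 4·R3.
R4 ← R4 / (-687/70).
R1 ← R1 − 6/7·R4.
R2 ← R2 − 31/140·R4.
R3 ← R3 − 9/56·R4.
R5 ← R5 + 33/14·R4.
R5 ← R5 / (528/229).
R1 ← R1 + 192/229·R5.
R2 ← R2 + 187/229·R5.
R3 ← R3 − 157/458·R5.
R4 ← R4 − 224/229·R5.
Reading off the reduced rows gives a = 5, b = -6, c = 3, d = -2, e = 4.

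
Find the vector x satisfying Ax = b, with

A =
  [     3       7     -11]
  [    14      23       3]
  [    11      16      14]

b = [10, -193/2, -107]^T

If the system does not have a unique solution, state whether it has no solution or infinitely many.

Row-reduce:
R1 ← R1 / (3).
R2 ← R2 − 14·R1.
R3 ← R3 − 11·R1.
R2 ← R2 / (-29/3).
R1 ← R1 − 7/3·R2.
R3 ← R3 + 29/3·R2.
Row 3 reduces to 0 = -1/2, a contradiction. The system is inconsistent.

no solution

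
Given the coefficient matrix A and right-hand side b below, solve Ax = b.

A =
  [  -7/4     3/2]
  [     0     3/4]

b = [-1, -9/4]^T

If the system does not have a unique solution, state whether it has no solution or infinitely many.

Row-reduce the augmented matrix:
R1 ← R1 / (-7/4).
R2 ← R2 / (3/4).
R1 ← R1 + 6/7·R2.
Reading off the reduced rows gives x_1 = -2, x_2 = -3.

x_1 = -2, x_2 = -3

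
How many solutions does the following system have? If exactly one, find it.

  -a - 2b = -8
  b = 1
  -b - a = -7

a = 6, b = 1

Row-reduce the augmented matrix:
R1 ← R1 / (-1).
R3 ← R3 + 1·R1.
R1 ← R1 − 2·R2.
R3 ← R3 − 1·R2.
R3 reduces to 0 = 0, so the extra equation is consistent.
Reading off the reduced rows gives a = 6, b = 1.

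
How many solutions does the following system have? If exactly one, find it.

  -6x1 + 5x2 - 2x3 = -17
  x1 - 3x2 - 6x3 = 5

infinitely many solutions

Row-reduce:
R1 ← R1 / (-6).
R2 ← R2 − 1·R1.
R2 ← R2 / (-13/6).
R1 ← R1 + 5/6·R2.
Rank is 2 with 3 unknowns, leaving x3 free.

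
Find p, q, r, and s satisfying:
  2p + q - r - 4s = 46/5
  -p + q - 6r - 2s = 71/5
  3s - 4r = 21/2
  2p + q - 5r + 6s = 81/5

p = 3, q = -9/5, r = -3, s = -1/2

Row-reduce the augmented matrix:
R1 ← R1 / (2).
R2 ← R2 + 1·R1.
R4 ← R4 − 2·R1.
R2 ← R2 / (3/2).
R1 ← R1 − 1/2·R2.
R3 ← R3 / (-4).
R1 ← R1 − 5/3·R3.
R2 ← R2 + 13/3·R3.
R4 ← R4 + 4·R3.
R4 ← R4 / (7).
R1 ← R1 − 7/12·R4.
R2 ← R2 + 71/12·R4.
R3 ← R3 + 3/4·R4.
Reading off the reduced rows gives p = 3, q = -9/5, r = -3, s = -1/2.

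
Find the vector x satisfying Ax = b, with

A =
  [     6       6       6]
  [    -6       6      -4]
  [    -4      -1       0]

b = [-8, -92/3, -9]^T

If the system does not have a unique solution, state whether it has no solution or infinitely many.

Row-reduce the augmented matrix:
R1 ← R1 / (6).
R2 ← R2 + 6·R1.
R3 ← R3 + 4·R1.
R2 ← R2 / (12).
R1 ← R1 − 1·R2.
R3 ← R3 − 3·R2.
R3 ← R3 / (7/2).
R1 ← R1 − 5/6·R3.
R2 ← R2 − 1/6·R3.
Reading off the reduced rows gives x_1 = 3, x_2 = -3, x_3 = -4/3.

x_1 = 3, x_2 = -3, x_3 = -4/3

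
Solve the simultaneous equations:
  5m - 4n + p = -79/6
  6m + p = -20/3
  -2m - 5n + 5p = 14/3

Row-reduce the augmented matrix:
R1 ← R1 / (5).
R2 ← R2 − 6·R1.
R3 ← R3 + 2·R1.
R2 ← R2 / (24/5).
R1 ← R1 + 4/5·R2.
R3 ← R3 + 33/5·R2.
R3 ← R3 / (41/8).
R1 ← R1 − 1/6·R3.
R2 ← R2 + 1/24·R3.
Reading off the reduced rows gives m = -3/2, n = 2, p = 7/3.

m = -3/2, n = 2, p = 7/3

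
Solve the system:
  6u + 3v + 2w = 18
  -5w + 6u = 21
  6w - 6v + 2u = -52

u = 1, v = 6, w = -3

Row-reduce the augmented matrix:
R1 ← R1 / (6).
R2 ← R2 − 6·R1.
R3 ← R3 − 2·R1.
R2 ← R2 / (-3).
R1 ← R1 − 1/2·R2.
R3 ← R3 + 7·R2.
R3 ← R3 / (65/3).
R1 ← R1 + 5/6·R3.
R2 ← R2 − 7/3·R3.
Reading off the reduced rows gives u = 1, v = 6, w = -3.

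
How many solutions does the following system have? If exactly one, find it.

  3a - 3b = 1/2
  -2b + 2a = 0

Row-reduce:
R1 ← R1 / (3).
R2 ← R2 − 2·R1.
Row 2 reduces to 0 = -1/3, a contradiction. The system is inconsistent.

no solution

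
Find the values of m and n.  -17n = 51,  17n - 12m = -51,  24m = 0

Row-reduce the augmented matrix:
Swap R1 and R2.
R1 ← R1 / (-12).
R3 ← R3 − 24·R1.
R2 ← R2 / (-17).
R1 ← R1 + 17/12·R2.
R3 ← R3 − 34·R2.
R3 reduces to 0 = 0, so the extra equation is consistent.
Reading off the reduced rows gives m = 0, n = -3.

m = 0, n = -3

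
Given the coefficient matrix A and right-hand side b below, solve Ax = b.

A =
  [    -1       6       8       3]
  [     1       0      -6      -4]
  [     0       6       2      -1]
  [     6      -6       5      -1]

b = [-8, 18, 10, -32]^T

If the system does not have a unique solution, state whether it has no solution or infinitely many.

infinitely many solutions

Row-reduce:
R1 ← R1 / (-1).
R2 ← R2 − 1·R1.
R4 ← R4 − 6·R1.
R2 ← R2 / (6).
R1 ← R1 + 6·R2.
R3 ← R3 − 6·R2.
R4 ← R4 − 30·R2.
Swap R3 and R4.
R3 ← R3 / (43).
R1 ← R1 + 6·R3.
R2 ← R2 − 1/3·R3.
Rank is 3 with 4 unknowns, leaving x_4 free.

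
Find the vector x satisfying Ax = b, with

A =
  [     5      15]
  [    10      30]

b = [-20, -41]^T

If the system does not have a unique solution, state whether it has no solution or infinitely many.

Row-reduce:
R1 ← R1 / (5).
R2 ← R2 − 10·R1.
Row 2 reduces to 0 = -1, a contradiction. The system is inconsistent.

no solution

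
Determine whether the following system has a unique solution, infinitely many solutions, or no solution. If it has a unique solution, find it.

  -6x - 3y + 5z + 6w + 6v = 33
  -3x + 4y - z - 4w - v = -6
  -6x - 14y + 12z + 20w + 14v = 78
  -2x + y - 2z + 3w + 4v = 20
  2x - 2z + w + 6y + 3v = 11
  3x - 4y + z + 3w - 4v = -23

Row-reduce the augmented matrix:
R1 ← R1 / (-6).
R2 ← R2 + 3·R1.
R3 ← R3 + 6·R1.
R4 ← R4 + 2·R1.
R5 ← R5 − 2·R1.
R6 ← R6 − 3·R1.
R2 ← R2 / (11/2).
R1 ← R1 − 1/2·R2.
R3 ← R3 + 11·R2.
R4 ← R4 − 2·R2.
R5 ← R5 − 5·R2.
R6 ← R6 + 11/2·R2.
Swap R3 and R4.
R3 ← R3 / (-79/33).
R1 ← R1 + 17/33·R3.
R2 ← R2 + 7/11·R3.
R5 ← R5 − 94/33·R3.
Swap R4 and R5.
R4 ← R4 / (1073/79).
R1 ← R1 + 89/79·R4.
R2 ← R2 + 175/79·R4.
R3 ← R3 + 117/79·R4.
R6 ← R6 + 1·R4.
Swap R5 and R6.
R5 ← R5 / (-4358/1073).
R1 ← R1 + 346/1073·R5.
R2 ← R2 − 465/1073·R5.
R3 ← R3 + 57/1073·R5.
R4 ← R4 − 1007/1073·R5.
R6 reduces to 0 = 0, so the extra equation is consistent.
Reading off the reduced rows gives x = 0, y = -1, z = 0, w = -1, v = 6.

x = 0, y = -1, z = 0, w = -1, v = 6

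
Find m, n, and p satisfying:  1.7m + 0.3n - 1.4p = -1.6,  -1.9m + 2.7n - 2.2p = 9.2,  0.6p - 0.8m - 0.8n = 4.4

m = -5, n = -5, p = -6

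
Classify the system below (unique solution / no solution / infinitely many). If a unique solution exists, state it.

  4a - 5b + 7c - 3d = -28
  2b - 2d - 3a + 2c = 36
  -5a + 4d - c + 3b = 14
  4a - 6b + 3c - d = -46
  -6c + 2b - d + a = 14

a = -4, b = 6, c = 0, d = -6

Row-reduce the augmented matrix:
R1 ← R1 / (4).
R2 ← R2 + 3·R1.
R3 ← R3 + 5·R1.
R4 ← R4 − 4·R1.
R5 ← R5 − 1·R1.
R2 ← R2 / (-7/4).
R1 ← R1 + 5/4·R2.
R3 ← R3 + 13/4·R2.
R4 ← R4 + 1·R2.
R5 ← R5 − 13/4·R2.
R3 ← R3 / (-40/7).
R1 ← R1 + 24/7·R3.
R2 ← R2 + 29/7·R3.
R4 ← R4 + 57/7·R3.
R5 ← R5 − 40/7·R3.
R4 ← R4 / (-287/40).
R1 ← R1 + 13/5·R4.
R2 ← R2 + 139/40·R4.
R3 ← R3 + 57/40·R4.
R5 reduces to 0 = 0, so the extra equation is consistent.
Reading off the reduced rows gives a = -4, b = 6, c = 0, d = -6.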